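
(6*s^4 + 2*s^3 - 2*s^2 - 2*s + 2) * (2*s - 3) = 12*s^5 - 14*s^4 - 10*s^3 + 2*s^2 + 10*s - 6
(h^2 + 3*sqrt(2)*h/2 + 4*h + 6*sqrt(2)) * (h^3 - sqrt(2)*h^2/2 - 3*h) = h^5 + sqrt(2)*h^4 + 4*h^4 - 9*h^3/2 + 4*sqrt(2)*h^3 - 18*h^2 - 9*sqrt(2)*h^2/2 - 18*sqrt(2)*h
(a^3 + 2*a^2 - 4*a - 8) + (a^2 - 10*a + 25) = a^3 + 3*a^2 - 14*a + 17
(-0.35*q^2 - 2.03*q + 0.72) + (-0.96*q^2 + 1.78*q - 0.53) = -1.31*q^2 - 0.25*q + 0.19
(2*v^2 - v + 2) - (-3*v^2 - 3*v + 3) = 5*v^2 + 2*v - 1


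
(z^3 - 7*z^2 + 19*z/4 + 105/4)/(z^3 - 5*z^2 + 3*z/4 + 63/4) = (z - 5)/(z - 3)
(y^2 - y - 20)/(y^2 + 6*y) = (y^2 - y - 20)/(y*(y + 6))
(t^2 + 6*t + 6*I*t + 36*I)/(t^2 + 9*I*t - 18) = (t + 6)/(t + 3*I)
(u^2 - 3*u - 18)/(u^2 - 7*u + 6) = (u + 3)/(u - 1)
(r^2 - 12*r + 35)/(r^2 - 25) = (r - 7)/(r + 5)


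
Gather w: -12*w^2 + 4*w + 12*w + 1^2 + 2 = -12*w^2 + 16*w + 3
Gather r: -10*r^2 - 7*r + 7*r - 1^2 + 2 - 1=-10*r^2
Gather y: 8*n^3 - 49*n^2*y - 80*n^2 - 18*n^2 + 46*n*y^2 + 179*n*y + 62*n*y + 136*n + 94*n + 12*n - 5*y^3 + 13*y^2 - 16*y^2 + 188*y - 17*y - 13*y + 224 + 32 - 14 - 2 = 8*n^3 - 98*n^2 + 242*n - 5*y^3 + y^2*(46*n - 3) + y*(-49*n^2 + 241*n + 158) + 240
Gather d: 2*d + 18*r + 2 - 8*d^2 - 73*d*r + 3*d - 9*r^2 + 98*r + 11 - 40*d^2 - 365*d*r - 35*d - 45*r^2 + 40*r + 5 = -48*d^2 + d*(-438*r - 30) - 54*r^2 + 156*r + 18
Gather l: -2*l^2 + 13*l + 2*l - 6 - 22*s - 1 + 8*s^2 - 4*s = -2*l^2 + 15*l + 8*s^2 - 26*s - 7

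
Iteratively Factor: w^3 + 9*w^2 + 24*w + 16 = (w + 1)*(w^2 + 8*w + 16) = (w + 1)*(w + 4)*(w + 4)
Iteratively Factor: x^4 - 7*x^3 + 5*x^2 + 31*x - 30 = (x - 1)*(x^3 - 6*x^2 - x + 30) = (x - 5)*(x - 1)*(x^2 - x - 6) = (x - 5)*(x - 3)*(x - 1)*(x + 2)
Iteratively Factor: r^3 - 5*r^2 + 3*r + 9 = (r - 3)*(r^2 - 2*r - 3) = (r - 3)*(r + 1)*(r - 3)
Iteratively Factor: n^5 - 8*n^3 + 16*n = (n - 2)*(n^4 + 2*n^3 - 4*n^2 - 8*n) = (n - 2)*(n + 2)*(n^3 - 4*n) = (n - 2)*(n + 2)^2*(n^2 - 2*n) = (n - 2)^2*(n + 2)^2*(n)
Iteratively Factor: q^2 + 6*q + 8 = (q + 4)*(q + 2)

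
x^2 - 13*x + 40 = (x - 8)*(x - 5)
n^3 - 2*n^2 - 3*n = n*(n - 3)*(n + 1)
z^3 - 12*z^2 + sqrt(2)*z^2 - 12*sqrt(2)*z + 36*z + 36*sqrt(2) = (z - 6)^2*(z + sqrt(2))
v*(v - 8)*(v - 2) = v^3 - 10*v^2 + 16*v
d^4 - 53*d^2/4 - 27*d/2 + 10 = (d - 4)*(d - 1/2)*(d + 2)*(d + 5/2)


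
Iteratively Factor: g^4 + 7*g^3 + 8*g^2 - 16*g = (g + 4)*(g^3 + 3*g^2 - 4*g) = g*(g + 4)*(g^2 + 3*g - 4) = g*(g - 1)*(g + 4)*(g + 4)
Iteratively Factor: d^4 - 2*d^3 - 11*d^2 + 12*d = (d + 3)*(d^3 - 5*d^2 + 4*d) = (d - 1)*(d + 3)*(d^2 - 4*d) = d*(d - 1)*(d + 3)*(d - 4)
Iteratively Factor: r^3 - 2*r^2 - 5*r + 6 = (r + 2)*(r^2 - 4*r + 3) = (r - 3)*(r + 2)*(r - 1)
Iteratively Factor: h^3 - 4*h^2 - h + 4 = (h - 4)*(h^2 - 1) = (h - 4)*(h - 1)*(h + 1)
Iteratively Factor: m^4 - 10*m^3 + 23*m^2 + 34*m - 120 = (m - 3)*(m^3 - 7*m^2 + 2*m + 40) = (m - 5)*(m - 3)*(m^2 - 2*m - 8) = (m - 5)*(m - 3)*(m + 2)*(m - 4)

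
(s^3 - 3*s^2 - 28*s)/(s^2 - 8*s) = (s^2 - 3*s - 28)/(s - 8)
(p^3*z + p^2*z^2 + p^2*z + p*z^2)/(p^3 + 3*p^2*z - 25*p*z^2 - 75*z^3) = p*z*(p^2 + p*z + p + z)/(p^3 + 3*p^2*z - 25*p*z^2 - 75*z^3)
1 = 1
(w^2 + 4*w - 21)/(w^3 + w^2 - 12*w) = (w + 7)/(w*(w + 4))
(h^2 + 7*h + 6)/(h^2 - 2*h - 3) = (h + 6)/(h - 3)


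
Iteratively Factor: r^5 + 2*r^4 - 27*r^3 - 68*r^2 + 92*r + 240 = (r + 3)*(r^4 - r^3 - 24*r^2 + 4*r + 80) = (r + 3)*(r + 4)*(r^3 - 5*r^2 - 4*r + 20) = (r - 5)*(r + 3)*(r + 4)*(r^2 - 4) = (r - 5)*(r + 2)*(r + 3)*(r + 4)*(r - 2)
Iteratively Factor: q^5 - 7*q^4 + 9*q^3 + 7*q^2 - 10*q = (q + 1)*(q^4 - 8*q^3 + 17*q^2 - 10*q) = (q - 2)*(q + 1)*(q^3 - 6*q^2 + 5*q) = q*(q - 2)*(q + 1)*(q^2 - 6*q + 5) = q*(q - 2)*(q - 1)*(q + 1)*(q - 5)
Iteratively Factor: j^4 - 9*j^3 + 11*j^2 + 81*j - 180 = (j - 4)*(j^3 - 5*j^2 - 9*j + 45) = (j - 4)*(j - 3)*(j^2 - 2*j - 15) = (j - 5)*(j - 4)*(j - 3)*(j + 3)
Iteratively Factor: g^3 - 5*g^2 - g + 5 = (g - 1)*(g^2 - 4*g - 5) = (g - 5)*(g - 1)*(g + 1)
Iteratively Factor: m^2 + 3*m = (m)*(m + 3)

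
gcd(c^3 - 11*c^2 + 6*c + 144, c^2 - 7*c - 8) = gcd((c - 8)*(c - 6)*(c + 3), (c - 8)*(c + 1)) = c - 8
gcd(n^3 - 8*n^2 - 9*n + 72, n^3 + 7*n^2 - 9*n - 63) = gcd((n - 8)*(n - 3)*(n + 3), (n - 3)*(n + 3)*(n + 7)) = n^2 - 9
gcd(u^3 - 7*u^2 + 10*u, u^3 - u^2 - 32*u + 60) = u^2 - 7*u + 10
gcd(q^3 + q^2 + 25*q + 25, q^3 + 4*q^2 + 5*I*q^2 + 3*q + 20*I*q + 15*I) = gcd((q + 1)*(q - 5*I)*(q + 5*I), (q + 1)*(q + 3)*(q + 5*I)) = q^2 + q*(1 + 5*I) + 5*I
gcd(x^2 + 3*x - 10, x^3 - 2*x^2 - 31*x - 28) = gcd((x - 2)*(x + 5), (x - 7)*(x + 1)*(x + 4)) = 1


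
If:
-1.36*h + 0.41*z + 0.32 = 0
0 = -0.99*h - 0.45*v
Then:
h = 0.301470588235294*z + 0.235294117647059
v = -0.663235294117647*z - 0.517647058823529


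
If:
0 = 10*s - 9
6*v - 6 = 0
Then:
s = 9/10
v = 1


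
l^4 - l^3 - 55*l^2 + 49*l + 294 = (l - 7)*(l - 3)*(l + 2)*(l + 7)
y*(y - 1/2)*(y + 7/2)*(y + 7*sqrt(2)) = y^4 + 3*y^3 + 7*sqrt(2)*y^3 - 7*y^2/4 + 21*sqrt(2)*y^2 - 49*sqrt(2)*y/4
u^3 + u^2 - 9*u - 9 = (u - 3)*(u + 1)*(u + 3)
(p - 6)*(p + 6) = p^2 - 36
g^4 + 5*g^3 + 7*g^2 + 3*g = g*(g + 1)^2*(g + 3)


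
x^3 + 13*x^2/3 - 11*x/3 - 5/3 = (x - 1)*(x + 1/3)*(x + 5)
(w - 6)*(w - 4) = w^2 - 10*w + 24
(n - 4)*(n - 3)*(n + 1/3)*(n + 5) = n^4 - 5*n^3/3 - 71*n^2/3 + 157*n/3 + 20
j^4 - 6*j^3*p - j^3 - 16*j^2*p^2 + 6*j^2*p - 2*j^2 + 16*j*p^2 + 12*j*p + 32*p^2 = (j - 2)*(j + 1)*(j - 8*p)*(j + 2*p)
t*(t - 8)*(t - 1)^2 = t^4 - 10*t^3 + 17*t^2 - 8*t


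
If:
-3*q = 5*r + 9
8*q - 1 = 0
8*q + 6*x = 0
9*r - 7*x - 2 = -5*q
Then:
No Solution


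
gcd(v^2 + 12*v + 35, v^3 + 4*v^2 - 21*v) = v + 7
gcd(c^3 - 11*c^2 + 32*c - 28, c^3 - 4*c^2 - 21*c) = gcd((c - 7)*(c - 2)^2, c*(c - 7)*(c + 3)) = c - 7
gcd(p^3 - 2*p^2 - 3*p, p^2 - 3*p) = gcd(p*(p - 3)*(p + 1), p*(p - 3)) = p^2 - 3*p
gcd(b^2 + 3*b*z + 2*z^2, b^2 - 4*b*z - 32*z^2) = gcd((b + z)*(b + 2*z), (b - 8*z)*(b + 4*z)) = 1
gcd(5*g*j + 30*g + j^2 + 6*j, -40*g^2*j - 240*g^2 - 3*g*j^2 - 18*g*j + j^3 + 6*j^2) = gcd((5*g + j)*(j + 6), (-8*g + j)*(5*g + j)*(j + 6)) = 5*g*j + 30*g + j^2 + 6*j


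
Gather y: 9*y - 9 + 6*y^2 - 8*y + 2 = 6*y^2 + y - 7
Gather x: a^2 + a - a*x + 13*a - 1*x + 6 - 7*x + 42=a^2 + 14*a + x*(-a - 8) + 48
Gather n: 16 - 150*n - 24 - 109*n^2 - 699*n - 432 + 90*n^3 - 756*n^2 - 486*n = 90*n^3 - 865*n^2 - 1335*n - 440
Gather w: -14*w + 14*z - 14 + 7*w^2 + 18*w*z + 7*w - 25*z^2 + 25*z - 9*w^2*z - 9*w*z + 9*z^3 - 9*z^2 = w^2*(7 - 9*z) + w*(9*z - 7) + 9*z^3 - 34*z^2 + 39*z - 14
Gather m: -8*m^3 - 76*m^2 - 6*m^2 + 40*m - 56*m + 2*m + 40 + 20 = -8*m^3 - 82*m^2 - 14*m + 60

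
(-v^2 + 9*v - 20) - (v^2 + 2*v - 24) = -2*v^2 + 7*v + 4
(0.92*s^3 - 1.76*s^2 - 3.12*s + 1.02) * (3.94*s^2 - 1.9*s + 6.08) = 3.6248*s^5 - 8.6824*s^4 - 3.3552*s^3 - 0.754000000000001*s^2 - 20.9076*s + 6.2016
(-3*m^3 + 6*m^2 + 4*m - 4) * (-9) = 27*m^3 - 54*m^2 - 36*m + 36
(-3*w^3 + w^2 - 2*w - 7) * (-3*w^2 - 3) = 9*w^5 - 3*w^4 + 15*w^3 + 18*w^2 + 6*w + 21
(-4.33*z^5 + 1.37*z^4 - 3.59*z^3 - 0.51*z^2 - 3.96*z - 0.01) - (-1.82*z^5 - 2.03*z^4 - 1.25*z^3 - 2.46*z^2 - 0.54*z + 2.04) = -2.51*z^5 + 3.4*z^4 - 2.34*z^3 + 1.95*z^2 - 3.42*z - 2.05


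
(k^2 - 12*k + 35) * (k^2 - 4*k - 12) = k^4 - 16*k^3 + 71*k^2 + 4*k - 420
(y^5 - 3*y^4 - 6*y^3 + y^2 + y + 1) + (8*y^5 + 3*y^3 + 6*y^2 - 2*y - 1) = 9*y^5 - 3*y^4 - 3*y^3 + 7*y^2 - y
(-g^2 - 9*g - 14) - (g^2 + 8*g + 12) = -2*g^2 - 17*g - 26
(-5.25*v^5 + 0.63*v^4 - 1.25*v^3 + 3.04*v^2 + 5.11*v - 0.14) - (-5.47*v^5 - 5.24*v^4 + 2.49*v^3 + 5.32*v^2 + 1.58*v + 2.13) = 0.22*v^5 + 5.87*v^4 - 3.74*v^3 - 2.28*v^2 + 3.53*v - 2.27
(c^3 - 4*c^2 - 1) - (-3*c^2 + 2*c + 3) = c^3 - c^2 - 2*c - 4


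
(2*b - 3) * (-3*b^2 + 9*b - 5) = -6*b^3 + 27*b^2 - 37*b + 15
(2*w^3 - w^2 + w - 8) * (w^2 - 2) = 2*w^5 - w^4 - 3*w^3 - 6*w^2 - 2*w + 16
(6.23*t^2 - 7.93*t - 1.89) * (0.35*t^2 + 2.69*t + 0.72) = 2.1805*t^4 + 13.9832*t^3 - 17.5076*t^2 - 10.7937*t - 1.3608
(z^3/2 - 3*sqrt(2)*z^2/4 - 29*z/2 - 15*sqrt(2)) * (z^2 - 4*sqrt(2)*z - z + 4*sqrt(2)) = z^5/2 - 11*sqrt(2)*z^4/4 - z^4/2 - 17*z^3/2 + 11*sqrt(2)*z^3/4 + 17*z^2/2 + 43*sqrt(2)*z^2 - 43*sqrt(2)*z + 120*z - 120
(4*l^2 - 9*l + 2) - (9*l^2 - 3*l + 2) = -5*l^2 - 6*l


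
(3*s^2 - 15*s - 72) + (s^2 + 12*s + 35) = 4*s^2 - 3*s - 37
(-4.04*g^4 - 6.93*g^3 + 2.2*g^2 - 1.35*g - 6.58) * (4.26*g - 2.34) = -17.2104*g^5 - 20.0682*g^4 + 25.5882*g^3 - 10.899*g^2 - 24.8718*g + 15.3972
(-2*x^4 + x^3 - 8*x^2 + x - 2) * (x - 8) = -2*x^5 + 17*x^4 - 16*x^3 + 65*x^2 - 10*x + 16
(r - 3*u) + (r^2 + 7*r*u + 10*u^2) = r^2 + 7*r*u + r + 10*u^2 - 3*u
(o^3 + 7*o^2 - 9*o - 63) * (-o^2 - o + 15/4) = -o^5 - 8*o^4 + 23*o^3/4 + 393*o^2/4 + 117*o/4 - 945/4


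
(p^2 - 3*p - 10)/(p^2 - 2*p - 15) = (p + 2)/(p + 3)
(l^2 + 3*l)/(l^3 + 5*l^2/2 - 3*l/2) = 2/(2*l - 1)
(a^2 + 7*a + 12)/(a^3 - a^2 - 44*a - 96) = 1/(a - 8)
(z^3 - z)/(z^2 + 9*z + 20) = (z^3 - z)/(z^2 + 9*z + 20)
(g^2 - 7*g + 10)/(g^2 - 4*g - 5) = (g - 2)/(g + 1)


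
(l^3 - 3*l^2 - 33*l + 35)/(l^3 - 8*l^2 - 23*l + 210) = (l - 1)/(l - 6)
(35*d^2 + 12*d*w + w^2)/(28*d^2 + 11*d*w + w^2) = (5*d + w)/(4*d + w)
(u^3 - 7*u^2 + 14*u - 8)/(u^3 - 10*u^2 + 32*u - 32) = (u - 1)/(u - 4)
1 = 1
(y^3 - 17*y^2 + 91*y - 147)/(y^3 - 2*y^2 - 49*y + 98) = (y^2 - 10*y + 21)/(y^2 + 5*y - 14)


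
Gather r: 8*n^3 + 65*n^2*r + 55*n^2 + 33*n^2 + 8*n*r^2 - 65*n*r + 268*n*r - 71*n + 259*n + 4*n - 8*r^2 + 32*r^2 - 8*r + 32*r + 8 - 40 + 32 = 8*n^3 + 88*n^2 + 192*n + r^2*(8*n + 24) + r*(65*n^2 + 203*n + 24)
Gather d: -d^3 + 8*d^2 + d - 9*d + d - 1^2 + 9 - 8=-d^3 + 8*d^2 - 7*d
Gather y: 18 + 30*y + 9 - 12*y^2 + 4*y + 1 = -12*y^2 + 34*y + 28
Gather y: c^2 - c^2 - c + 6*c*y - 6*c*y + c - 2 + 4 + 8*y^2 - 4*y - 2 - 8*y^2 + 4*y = 0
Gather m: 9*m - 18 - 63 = 9*m - 81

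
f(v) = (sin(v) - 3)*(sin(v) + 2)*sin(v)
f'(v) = (sin(v) - 3)*(sin(v) + 2)*cos(v) + (sin(v) - 3)*sin(v)*cos(v) + (sin(v) + 2)*sin(v)*cos(v) = (3*sin(v)^2 - 2*sin(v) - 6)*cos(v)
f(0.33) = -2.02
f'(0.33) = -5.99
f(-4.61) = -5.97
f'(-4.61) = 0.51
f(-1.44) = 3.99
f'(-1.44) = -0.14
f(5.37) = 3.63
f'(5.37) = -1.55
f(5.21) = 3.82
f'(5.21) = -0.92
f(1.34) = -5.87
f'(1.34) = -1.17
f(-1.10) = 3.85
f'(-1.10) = -0.83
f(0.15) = -0.92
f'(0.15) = -6.16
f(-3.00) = 0.82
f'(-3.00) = 5.60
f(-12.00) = -3.35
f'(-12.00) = -5.24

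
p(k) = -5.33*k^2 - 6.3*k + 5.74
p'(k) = -10.66*k - 6.3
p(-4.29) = -65.33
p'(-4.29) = 39.43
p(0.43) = 2.05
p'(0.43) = -10.88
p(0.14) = 4.75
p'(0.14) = -7.79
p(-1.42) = 3.94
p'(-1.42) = 8.84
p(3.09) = -64.62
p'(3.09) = -39.24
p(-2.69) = -15.88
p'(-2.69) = 22.38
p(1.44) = -14.38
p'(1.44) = -21.65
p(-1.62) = 1.96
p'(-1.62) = 10.97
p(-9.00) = -369.29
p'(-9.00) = 89.64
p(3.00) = -61.13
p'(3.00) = -38.28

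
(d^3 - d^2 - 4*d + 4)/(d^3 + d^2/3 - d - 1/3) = 3*(d^2 - 4)/(3*d^2 + 4*d + 1)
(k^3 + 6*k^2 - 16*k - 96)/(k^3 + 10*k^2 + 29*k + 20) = (k^2 + 2*k - 24)/(k^2 + 6*k + 5)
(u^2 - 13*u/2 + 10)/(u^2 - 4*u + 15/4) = 2*(u - 4)/(2*u - 3)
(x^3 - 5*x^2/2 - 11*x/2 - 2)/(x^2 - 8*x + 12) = (2*x^3 - 5*x^2 - 11*x - 4)/(2*(x^2 - 8*x + 12))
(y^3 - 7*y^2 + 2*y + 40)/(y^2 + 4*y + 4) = (y^2 - 9*y + 20)/(y + 2)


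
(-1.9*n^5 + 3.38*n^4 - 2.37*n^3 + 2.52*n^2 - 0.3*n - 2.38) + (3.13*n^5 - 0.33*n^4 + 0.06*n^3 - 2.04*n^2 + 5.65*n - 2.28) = 1.23*n^5 + 3.05*n^4 - 2.31*n^3 + 0.48*n^2 + 5.35*n - 4.66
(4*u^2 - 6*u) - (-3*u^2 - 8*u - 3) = 7*u^2 + 2*u + 3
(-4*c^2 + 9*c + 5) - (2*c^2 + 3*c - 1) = -6*c^2 + 6*c + 6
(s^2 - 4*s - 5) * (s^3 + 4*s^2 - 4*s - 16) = s^5 - 25*s^3 - 20*s^2 + 84*s + 80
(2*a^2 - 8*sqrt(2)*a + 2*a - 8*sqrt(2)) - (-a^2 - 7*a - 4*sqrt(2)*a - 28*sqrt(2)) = 3*a^2 - 4*sqrt(2)*a + 9*a + 20*sqrt(2)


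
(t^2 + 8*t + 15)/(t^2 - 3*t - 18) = (t + 5)/(t - 6)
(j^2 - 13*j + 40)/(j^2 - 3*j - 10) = (j - 8)/(j + 2)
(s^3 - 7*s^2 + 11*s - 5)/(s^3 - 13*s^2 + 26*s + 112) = (s^3 - 7*s^2 + 11*s - 5)/(s^3 - 13*s^2 + 26*s + 112)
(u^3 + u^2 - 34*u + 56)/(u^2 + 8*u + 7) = (u^2 - 6*u + 8)/(u + 1)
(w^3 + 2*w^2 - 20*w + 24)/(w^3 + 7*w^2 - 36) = (w - 2)/(w + 3)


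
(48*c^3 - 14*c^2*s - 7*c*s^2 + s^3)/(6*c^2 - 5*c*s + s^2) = (-24*c^2 - 5*c*s + s^2)/(-3*c + s)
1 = 1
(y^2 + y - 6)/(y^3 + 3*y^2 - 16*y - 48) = (y - 2)/(y^2 - 16)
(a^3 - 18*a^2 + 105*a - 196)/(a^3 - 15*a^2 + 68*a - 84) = (a^2 - 11*a + 28)/(a^2 - 8*a + 12)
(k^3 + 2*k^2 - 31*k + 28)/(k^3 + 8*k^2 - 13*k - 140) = (k - 1)/(k + 5)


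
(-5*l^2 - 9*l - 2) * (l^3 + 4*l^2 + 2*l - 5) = -5*l^5 - 29*l^4 - 48*l^3 - l^2 + 41*l + 10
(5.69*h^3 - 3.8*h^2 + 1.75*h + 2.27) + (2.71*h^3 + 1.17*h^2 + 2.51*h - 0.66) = 8.4*h^3 - 2.63*h^2 + 4.26*h + 1.61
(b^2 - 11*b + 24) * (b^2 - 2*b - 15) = b^4 - 13*b^3 + 31*b^2 + 117*b - 360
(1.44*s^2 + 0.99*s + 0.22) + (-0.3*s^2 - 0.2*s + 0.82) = 1.14*s^2 + 0.79*s + 1.04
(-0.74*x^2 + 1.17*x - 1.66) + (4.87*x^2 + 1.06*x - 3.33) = 4.13*x^2 + 2.23*x - 4.99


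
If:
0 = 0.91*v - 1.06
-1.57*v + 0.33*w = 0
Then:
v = 1.16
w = 5.54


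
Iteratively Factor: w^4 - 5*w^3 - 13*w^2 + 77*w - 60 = (w - 5)*(w^3 - 13*w + 12) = (w - 5)*(w - 3)*(w^2 + 3*w - 4) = (w - 5)*(w - 3)*(w + 4)*(w - 1)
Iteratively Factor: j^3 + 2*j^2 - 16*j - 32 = (j + 4)*(j^2 - 2*j - 8) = (j + 2)*(j + 4)*(j - 4)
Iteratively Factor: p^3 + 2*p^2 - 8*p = (p)*(p^2 + 2*p - 8) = p*(p - 2)*(p + 4)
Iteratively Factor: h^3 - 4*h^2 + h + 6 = (h + 1)*(h^2 - 5*h + 6) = (h - 3)*(h + 1)*(h - 2)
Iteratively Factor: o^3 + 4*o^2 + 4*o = (o + 2)*(o^2 + 2*o) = (o + 2)^2*(o)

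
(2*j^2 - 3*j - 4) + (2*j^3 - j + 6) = 2*j^3 + 2*j^2 - 4*j + 2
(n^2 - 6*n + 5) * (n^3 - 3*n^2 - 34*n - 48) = n^5 - 9*n^4 - 11*n^3 + 141*n^2 + 118*n - 240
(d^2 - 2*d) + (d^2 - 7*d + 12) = 2*d^2 - 9*d + 12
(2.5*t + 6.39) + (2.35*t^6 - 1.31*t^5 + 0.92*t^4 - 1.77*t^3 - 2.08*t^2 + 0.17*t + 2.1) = 2.35*t^6 - 1.31*t^5 + 0.92*t^4 - 1.77*t^3 - 2.08*t^2 + 2.67*t + 8.49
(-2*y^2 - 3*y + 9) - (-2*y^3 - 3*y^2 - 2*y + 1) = 2*y^3 + y^2 - y + 8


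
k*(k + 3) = k^2 + 3*k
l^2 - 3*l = l*(l - 3)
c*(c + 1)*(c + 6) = c^3 + 7*c^2 + 6*c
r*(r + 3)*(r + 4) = r^3 + 7*r^2 + 12*r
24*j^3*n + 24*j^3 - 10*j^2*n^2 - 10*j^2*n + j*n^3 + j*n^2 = (-6*j + n)*(-4*j + n)*(j*n + j)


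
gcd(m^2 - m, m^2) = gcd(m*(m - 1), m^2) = m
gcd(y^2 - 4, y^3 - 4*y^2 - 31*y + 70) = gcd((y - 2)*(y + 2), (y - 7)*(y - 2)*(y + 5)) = y - 2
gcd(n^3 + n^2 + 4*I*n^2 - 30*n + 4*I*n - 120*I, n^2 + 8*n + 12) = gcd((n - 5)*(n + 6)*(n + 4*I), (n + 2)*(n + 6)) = n + 6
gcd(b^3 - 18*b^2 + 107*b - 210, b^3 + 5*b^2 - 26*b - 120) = b - 5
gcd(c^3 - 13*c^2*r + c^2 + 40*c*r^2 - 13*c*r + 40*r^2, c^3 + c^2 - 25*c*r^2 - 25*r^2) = -c^2 + 5*c*r - c + 5*r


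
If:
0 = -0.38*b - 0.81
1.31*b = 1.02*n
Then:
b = -2.13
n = -2.74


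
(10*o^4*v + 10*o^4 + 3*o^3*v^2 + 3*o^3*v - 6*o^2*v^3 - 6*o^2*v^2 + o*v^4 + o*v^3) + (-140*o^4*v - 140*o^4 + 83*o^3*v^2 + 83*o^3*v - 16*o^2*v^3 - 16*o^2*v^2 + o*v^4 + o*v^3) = -130*o^4*v - 130*o^4 + 86*o^3*v^2 + 86*o^3*v - 22*o^2*v^3 - 22*o^2*v^2 + 2*o*v^4 + 2*o*v^3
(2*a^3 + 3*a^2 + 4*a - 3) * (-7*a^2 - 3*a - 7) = -14*a^5 - 27*a^4 - 51*a^3 - 12*a^2 - 19*a + 21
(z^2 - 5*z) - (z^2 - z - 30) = 30 - 4*z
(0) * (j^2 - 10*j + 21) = 0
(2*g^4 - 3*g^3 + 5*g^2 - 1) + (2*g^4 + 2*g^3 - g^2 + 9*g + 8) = 4*g^4 - g^3 + 4*g^2 + 9*g + 7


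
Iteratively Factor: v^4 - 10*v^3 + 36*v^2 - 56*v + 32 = (v - 4)*(v^3 - 6*v^2 + 12*v - 8) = (v - 4)*(v - 2)*(v^2 - 4*v + 4) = (v - 4)*(v - 2)^2*(v - 2)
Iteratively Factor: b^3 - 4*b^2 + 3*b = (b - 1)*(b^2 - 3*b) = (b - 3)*(b - 1)*(b)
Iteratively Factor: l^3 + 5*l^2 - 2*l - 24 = (l + 4)*(l^2 + l - 6) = (l - 2)*(l + 4)*(l + 3)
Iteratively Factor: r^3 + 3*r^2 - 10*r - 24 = (r + 2)*(r^2 + r - 12) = (r - 3)*(r + 2)*(r + 4)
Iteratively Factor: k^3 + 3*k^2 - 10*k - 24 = (k - 3)*(k^2 + 6*k + 8) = (k - 3)*(k + 2)*(k + 4)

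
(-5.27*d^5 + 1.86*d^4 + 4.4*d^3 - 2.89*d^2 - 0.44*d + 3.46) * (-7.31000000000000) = 38.5237*d^5 - 13.5966*d^4 - 32.164*d^3 + 21.1259*d^2 + 3.2164*d - 25.2926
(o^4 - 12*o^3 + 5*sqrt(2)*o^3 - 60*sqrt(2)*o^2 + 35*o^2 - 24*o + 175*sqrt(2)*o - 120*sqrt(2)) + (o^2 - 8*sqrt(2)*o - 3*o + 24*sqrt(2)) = o^4 - 12*o^3 + 5*sqrt(2)*o^3 - 60*sqrt(2)*o^2 + 36*o^2 - 27*o + 167*sqrt(2)*o - 96*sqrt(2)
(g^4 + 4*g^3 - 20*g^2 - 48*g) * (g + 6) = g^5 + 10*g^4 + 4*g^3 - 168*g^2 - 288*g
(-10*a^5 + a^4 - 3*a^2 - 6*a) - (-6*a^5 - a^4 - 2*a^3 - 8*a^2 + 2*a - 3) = -4*a^5 + 2*a^4 + 2*a^3 + 5*a^2 - 8*a + 3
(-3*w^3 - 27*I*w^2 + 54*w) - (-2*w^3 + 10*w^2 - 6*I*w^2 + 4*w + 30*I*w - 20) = -w^3 - 10*w^2 - 21*I*w^2 + 50*w - 30*I*w + 20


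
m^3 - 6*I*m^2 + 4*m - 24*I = (m - 6*I)*(m - 2*I)*(m + 2*I)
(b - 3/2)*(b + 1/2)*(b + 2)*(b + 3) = b^4 + 4*b^3 + b^2/4 - 39*b/4 - 9/2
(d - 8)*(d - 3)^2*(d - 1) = d^4 - 15*d^3 + 71*d^2 - 129*d + 72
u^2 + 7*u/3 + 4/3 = (u + 1)*(u + 4/3)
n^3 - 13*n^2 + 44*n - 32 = (n - 8)*(n - 4)*(n - 1)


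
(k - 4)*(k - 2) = k^2 - 6*k + 8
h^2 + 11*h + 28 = (h + 4)*(h + 7)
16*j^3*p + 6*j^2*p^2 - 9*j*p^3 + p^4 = p*(-8*j + p)*(-2*j + p)*(j + p)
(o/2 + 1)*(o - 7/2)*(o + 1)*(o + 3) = o^4/2 + 5*o^3/4 - 5*o^2 - 65*o/4 - 21/2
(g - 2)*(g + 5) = g^2 + 3*g - 10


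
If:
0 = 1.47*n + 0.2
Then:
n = -0.14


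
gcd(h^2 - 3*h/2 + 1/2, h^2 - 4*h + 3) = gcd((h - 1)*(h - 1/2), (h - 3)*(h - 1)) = h - 1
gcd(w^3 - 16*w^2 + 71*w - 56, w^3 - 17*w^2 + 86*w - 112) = w^2 - 15*w + 56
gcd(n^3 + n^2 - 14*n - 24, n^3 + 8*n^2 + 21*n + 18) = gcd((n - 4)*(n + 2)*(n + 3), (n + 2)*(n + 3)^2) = n^2 + 5*n + 6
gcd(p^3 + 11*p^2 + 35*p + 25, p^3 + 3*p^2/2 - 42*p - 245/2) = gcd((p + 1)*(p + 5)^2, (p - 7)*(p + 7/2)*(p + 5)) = p + 5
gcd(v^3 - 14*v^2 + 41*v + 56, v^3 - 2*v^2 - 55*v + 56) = v - 8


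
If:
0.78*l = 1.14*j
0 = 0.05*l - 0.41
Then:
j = 5.61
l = 8.20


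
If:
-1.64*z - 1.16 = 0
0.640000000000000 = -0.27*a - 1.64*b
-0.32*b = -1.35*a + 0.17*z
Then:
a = -0.17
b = -0.36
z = -0.71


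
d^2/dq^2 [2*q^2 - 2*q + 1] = 4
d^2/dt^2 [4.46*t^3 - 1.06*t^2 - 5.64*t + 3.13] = 26.76*t - 2.12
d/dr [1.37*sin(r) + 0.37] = 1.37*cos(r)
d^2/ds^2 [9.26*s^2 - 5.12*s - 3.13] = 18.5200000000000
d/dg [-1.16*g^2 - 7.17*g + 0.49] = -2.32*g - 7.17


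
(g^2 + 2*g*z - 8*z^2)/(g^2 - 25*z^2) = (g^2 + 2*g*z - 8*z^2)/(g^2 - 25*z^2)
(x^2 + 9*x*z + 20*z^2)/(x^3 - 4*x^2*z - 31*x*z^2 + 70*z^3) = (x + 4*z)/(x^2 - 9*x*z + 14*z^2)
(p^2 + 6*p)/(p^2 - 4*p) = (p + 6)/(p - 4)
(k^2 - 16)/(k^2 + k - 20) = (k + 4)/(k + 5)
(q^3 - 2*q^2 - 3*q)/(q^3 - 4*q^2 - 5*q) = (q - 3)/(q - 5)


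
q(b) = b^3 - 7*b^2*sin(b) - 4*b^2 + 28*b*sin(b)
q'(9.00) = 417.62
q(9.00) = 275.18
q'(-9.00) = 997.75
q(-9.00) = -715.47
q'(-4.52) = 238.59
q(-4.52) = -438.67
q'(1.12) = 15.73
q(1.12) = 16.71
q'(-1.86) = -4.78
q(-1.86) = 52.86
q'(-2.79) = 147.07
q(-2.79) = -7.18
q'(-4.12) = 285.72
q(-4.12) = -332.11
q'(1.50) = 3.59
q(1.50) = 20.56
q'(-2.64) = 118.39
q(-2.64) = 12.72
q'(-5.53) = -61.04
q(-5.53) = -543.76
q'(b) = -7*b^2*cos(b) + 3*b^2 - 14*b*sin(b) + 28*b*cos(b) - 8*b + 28*sin(b)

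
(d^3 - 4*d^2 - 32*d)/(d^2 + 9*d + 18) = d*(d^2 - 4*d - 32)/(d^2 + 9*d + 18)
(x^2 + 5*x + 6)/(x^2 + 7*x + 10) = (x + 3)/(x + 5)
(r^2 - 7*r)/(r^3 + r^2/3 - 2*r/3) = 3*(r - 7)/(3*r^2 + r - 2)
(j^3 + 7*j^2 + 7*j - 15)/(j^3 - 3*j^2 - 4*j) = (-j^3 - 7*j^2 - 7*j + 15)/(j*(-j^2 + 3*j + 4))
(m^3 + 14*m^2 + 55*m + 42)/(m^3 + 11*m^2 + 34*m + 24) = (m + 7)/(m + 4)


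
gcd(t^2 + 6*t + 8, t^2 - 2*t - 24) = t + 4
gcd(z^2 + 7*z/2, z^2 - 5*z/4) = z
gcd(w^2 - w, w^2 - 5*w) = w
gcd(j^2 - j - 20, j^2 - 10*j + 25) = j - 5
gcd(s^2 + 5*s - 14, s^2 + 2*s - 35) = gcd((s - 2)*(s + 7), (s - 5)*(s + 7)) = s + 7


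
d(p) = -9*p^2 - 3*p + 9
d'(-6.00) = 105.00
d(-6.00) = -297.00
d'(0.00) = -3.00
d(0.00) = 9.00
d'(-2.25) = 37.50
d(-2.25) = -29.81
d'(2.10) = -40.80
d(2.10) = -36.99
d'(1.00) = -21.00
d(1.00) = -3.00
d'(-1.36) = 21.48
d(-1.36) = -3.57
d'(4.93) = -91.74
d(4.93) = -224.53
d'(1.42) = -28.56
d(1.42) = -13.41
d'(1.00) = -21.00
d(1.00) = -3.00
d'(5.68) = -105.24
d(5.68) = -298.40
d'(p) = -18*p - 3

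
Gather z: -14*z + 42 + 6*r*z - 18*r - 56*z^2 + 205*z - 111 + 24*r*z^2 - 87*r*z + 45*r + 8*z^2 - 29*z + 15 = 27*r + z^2*(24*r - 48) + z*(162 - 81*r) - 54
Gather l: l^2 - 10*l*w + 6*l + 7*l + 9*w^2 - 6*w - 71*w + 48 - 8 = l^2 + l*(13 - 10*w) + 9*w^2 - 77*w + 40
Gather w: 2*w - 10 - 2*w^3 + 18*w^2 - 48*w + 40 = -2*w^3 + 18*w^2 - 46*w + 30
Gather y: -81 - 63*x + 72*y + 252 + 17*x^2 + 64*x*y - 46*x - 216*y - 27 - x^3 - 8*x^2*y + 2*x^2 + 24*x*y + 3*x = -x^3 + 19*x^2 - 106*x + y*(-8*x^2 + 88*x - 144) + 144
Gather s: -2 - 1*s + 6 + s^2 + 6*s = s^2 + 5*s + 4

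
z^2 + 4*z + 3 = (z + 1)*(z + 3)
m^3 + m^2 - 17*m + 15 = (m - 3)*(m - 1)*(m + 5)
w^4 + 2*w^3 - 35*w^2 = w^2*(w - 5)*(w + 7)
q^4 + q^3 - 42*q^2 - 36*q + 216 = (q - 6)*(q - 2)*(q + 3)*(q + 6)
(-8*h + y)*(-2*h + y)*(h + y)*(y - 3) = 16*h^3*y - 48*h^3 + 6*h^2*y^2 - 18*h^2*y - 9*h*y^3 + 27*h*y^2 + y^4 - 3*y^3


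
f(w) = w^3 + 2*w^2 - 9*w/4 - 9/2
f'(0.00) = -2.25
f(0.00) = -4.50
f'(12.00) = 477.75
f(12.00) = 1984.50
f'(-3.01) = 12.89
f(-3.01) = -6.88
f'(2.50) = 26.50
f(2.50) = 18.00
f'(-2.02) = 1.91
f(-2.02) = -0.04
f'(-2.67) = 8.46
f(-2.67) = -3.27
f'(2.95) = 35.66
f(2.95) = 31.94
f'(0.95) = 4.26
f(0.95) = -3.98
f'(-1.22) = -2.66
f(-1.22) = -0.59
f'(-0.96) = -3.33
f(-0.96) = -1.38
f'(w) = 3*w^2 + 4*w - 9/4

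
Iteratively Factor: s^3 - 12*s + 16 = (s + 4)*(s^2 - 4*s + 4) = (s - 2)*(s + 4)*(s - 2)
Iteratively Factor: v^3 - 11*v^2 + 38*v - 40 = (v - 4)*(v^2 - 7*v + 10) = (v - 4)*(v - 2)*(v - 5)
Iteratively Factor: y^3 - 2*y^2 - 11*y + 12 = (y - 4)*(y^2 + 2*y - 3) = (y - 4)*(y + 3)*(y - 1)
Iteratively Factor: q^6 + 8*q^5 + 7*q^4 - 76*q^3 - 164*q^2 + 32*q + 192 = (q + 4)*(q^5 + 4*q^4 - 9*q^3 - 40*q^2 - 4*q + 48) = (q + 2)*(q + 4)*(q^4 + 2*q^3 - 13*q^2 - 14*q + 24) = (q + 2)^2*(q + 4)*(q^3 - 13*q + 12) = (q - 1)*(q + 2)^2*(q + 4)*(q^2 + q - 12) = (q - 3)*(q - 1)*(q + 2)^2*(q + 4)*(q + 4)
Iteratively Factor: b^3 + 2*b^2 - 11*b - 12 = (b + 4)*(b^2 - 2*b - 3) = (b + 1)*(b + 4)*(b - 3)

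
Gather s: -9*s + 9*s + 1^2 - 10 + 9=0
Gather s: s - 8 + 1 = s - 7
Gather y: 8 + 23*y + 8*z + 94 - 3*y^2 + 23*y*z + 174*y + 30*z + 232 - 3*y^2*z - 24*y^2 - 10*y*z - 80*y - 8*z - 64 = y^2*(-3*z - 27) + y*(13*z + 117) + 30*z + 270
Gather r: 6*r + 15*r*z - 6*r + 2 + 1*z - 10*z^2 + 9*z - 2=15*r*z - 10*z^2 + 10*z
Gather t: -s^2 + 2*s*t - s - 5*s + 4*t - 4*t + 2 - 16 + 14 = -s^2 + 2*s*t - 6*s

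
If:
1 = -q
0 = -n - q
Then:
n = 1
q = -1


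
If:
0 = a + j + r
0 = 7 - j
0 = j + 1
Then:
No Solution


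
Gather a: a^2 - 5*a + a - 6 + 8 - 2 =a^2 - 4*a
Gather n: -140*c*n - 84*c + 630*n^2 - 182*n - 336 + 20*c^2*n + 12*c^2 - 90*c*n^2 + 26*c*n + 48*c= 12*c^2 - 36*c + n^2*(630 - 90*c) + n*(20*c^2 - 114*c - 182) - 336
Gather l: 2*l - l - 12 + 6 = l - 6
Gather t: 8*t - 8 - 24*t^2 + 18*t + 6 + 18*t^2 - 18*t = -6*t^2 + 8*t - 2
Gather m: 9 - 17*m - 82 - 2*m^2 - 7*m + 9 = -2*m^2 - 24*m - 64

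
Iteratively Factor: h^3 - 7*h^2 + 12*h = (h - 4)*(h^2 - 3*h) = h*(h - 4)*(h - 3)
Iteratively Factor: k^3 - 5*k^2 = (k)*(k^2 - 5*k) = k*(k - 5)*(k)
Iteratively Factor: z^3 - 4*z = (z - 2)*(z^2 + 2*z) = (z - 2)*(z + 2)*(z)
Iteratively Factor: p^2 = (p)*(p)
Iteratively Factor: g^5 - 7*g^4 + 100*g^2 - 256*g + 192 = (g - 2)*(g^4 - 5*g^3 - 10*g^2 + 80*g - 96) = (g - 2)^2*(g^3 - 3*g^2 - 16*g + 48) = (g - 3)*(g - 2)^2*(g^2 - 16) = (g - 3)*(g - 2)^2*(g + 4)*(g - 4)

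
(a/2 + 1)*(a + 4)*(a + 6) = a^3/2 + 6*a^2 + 22*a + 24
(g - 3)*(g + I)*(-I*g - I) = -I*g^3 + g^2 + 2*I*g^2 - 2*g + 3*I*g - 3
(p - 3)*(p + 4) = p^2 + p - 12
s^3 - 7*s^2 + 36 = (s - 6)*(s - 3)*(s + 2)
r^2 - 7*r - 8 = (r - 8)*(r + 1)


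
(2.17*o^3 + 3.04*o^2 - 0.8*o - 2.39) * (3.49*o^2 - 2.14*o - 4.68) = 7.5733*o^5 + 5.9658*o^4 - 19.4532*o^3 - 20.8563*o^2 + 8.8586*o + 11.1852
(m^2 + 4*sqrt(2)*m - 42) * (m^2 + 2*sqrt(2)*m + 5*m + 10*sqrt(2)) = m^4 + 5*m^3 + 6*sqrt(2)*m^3 - 26*m^2 + 30*sqrt(2)*m^2 - 130*m - 84*sqrt(2)*m - 420*sqrt(2)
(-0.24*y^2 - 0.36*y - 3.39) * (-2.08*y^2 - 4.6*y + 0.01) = 0.4992*y^4 + 1.8528*y^3 + 8.7048*y^2 + 15.5904*y - 0.0339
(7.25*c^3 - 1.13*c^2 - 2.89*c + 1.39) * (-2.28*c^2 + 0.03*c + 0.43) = -16.53*c^5 + 2.7939*c^4 + 9.6728*c^3 - 3.7418*c^2 - 1.201*c + 0.5977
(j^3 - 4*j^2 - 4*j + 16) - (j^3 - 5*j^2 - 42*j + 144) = j^2 + 38*j - 128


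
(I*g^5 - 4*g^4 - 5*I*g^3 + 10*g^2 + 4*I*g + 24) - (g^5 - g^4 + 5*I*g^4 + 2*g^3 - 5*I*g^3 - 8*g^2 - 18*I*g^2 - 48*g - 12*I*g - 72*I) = -g^5 + I*g^5 - 3*g^4 - 5*I*g^4 - 2*g^3 + 18*g^2 + 18*I*g^2 + 48*g + 16*I*g + 24 + 72*I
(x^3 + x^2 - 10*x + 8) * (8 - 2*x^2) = -2*x^5 - 2*x^4 + 28*x^3 - 8*x^2 - 80*x + 64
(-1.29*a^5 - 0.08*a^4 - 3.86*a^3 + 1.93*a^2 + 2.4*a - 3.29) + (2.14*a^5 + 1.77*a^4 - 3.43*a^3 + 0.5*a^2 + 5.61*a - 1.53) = 0.85*a^5 + 1.69*a^4 - 7.29*a^3 + 2.43*a^2 + 8.01*a - 4.82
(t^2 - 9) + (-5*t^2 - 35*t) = -4*t^2 - 35*t - 9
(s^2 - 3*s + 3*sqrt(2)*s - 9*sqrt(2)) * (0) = 0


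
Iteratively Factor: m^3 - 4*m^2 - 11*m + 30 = (m + 3)*(m^2 - 7*m + 10) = (m - 2)*(m + 3)*(m - 5)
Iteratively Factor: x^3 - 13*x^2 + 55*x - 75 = (x - 3)*(x^2 - 10*x + 25) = (x - 5)*(x - 3)*(x - 5)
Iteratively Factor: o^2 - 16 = (o + 4)*(o - 4)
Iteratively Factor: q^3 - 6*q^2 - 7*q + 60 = (q - 5)*(q^2 - q - 12) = (q - 5)*(q - 4)*(q + 3)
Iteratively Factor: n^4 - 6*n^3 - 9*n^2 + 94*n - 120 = (n - 5)*(n^3 - n^2 - 14*n + 24) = (n - 5)*(n - 3)*(n^2 + 2*n - 8) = (n - 5)*(n - 3)*(n + 4)*(n - 2)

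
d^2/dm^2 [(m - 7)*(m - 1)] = 2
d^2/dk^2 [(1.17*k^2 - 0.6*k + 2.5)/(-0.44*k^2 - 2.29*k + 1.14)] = (2.22044604925031e-16*k^4 + 2.590104*k^3 - 6.425232*k^2 - 13.30824*k - 28.636844)/(0.085184*k^6 + 1.330032*k^5 + 6.2601*k^4 + 5.117005*k^3 - 16.21935*k^2 + 8.928252*k - 1.481544)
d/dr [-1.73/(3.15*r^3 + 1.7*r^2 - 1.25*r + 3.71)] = (16.3485*r^2 + 5.882*r - 2.1625)/(3.15*r^3 + 1.7*r^2 - 1.25*r + 3.71)^2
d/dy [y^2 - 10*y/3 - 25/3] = 2*y - 10/3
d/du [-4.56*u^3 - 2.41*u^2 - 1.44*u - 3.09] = -13.68*u^2 - 4.82*u - 1.44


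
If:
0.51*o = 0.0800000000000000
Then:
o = 0.16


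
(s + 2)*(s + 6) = s^2 + 8*s + 12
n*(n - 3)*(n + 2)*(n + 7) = n^4 + 6*n^3 - 13*n^2 - 42*n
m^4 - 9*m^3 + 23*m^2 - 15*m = m*(m - 5)*(m - 3)*(m - 1)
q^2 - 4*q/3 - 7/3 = (q - 7/3)*(q + 1)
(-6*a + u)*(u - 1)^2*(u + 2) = -6*a*u^3 + 18*a*u - 12*a + u^4 - 3*u^2 + 2*u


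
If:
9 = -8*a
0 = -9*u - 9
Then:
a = -9/8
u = -1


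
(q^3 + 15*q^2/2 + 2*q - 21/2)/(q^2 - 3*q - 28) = (-2*q^3 - 15*q^2 - 4*q + 21)/(2*(-q^2 + 3*q + 28))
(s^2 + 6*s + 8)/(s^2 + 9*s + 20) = (s + 2)/(s + 5)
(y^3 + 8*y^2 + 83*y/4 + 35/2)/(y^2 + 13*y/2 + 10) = (y^2 + 11*y/2 + 7)/(y + 4)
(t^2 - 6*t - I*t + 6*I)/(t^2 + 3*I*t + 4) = (t - 6)/(t + 4*I)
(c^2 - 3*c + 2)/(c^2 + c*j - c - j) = (c - 2)/(c + j)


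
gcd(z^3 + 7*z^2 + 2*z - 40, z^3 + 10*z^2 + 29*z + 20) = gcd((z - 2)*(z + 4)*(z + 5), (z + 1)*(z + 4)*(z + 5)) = z^2 + 9*z + 20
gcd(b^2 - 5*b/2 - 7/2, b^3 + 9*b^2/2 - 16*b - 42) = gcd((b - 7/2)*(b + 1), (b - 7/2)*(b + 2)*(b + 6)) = b - 7/2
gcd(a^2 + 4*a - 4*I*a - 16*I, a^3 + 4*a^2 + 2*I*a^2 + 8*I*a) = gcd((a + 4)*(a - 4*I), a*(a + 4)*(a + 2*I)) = a + 4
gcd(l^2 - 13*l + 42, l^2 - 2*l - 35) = l - 7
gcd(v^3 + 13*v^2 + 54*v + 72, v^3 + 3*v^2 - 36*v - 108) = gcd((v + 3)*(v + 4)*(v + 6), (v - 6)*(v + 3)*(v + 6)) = v^2 + 9*v + 18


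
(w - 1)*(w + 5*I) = w^2 - w + 5*I*w - 5*I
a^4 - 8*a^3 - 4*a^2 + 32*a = a*(a - 8)*(a - 2)*(a + 2)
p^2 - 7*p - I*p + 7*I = (p - 7)*(p - I)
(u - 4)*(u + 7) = u^2 + 3*u - 28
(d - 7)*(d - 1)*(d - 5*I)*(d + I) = d^4 - 8*d^3 - 4*I*d^3 + 12*d^2 + 32*I*d^2 - 40*d - 28*I*d + 35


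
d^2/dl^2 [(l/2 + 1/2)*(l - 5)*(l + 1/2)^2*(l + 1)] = 10*l^3 - 12*l^2 - 141*l/4 - 59/4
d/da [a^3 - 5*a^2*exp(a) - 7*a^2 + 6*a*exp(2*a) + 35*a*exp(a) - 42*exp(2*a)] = -5*a^2*exp(a) + 3*a^2 + 12*a*exp(2*a) + 25*a*exp(a) - 14*a - 78*exp(2*a) + 35*exp(a)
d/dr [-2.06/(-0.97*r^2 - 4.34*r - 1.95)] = (-3.9964*r - 8.9404)/(0.97*r^2 + 4.34*r + 1.95)^2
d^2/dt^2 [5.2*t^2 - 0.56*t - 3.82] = 10.4000000000000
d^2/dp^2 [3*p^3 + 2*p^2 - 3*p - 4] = 18*p + 4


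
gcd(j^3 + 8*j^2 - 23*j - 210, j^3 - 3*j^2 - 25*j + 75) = j - 5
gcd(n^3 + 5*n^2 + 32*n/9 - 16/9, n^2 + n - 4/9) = n^2 + n - 4/9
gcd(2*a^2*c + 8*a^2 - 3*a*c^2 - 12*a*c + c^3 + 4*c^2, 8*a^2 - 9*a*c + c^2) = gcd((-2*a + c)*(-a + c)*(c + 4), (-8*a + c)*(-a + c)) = a - c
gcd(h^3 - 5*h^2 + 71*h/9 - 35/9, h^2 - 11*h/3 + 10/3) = h - 5/3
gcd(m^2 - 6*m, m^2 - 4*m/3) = m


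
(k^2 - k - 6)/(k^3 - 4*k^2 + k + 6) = (k + 2)/(k^2 - k - 2)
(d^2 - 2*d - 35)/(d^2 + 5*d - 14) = (d^2 - 2*d - 35)/(d^2 + 5*d - 14)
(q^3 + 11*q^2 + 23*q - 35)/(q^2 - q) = q + 12 + 35/q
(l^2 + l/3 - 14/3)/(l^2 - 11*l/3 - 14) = (l - 2)/(l - 6)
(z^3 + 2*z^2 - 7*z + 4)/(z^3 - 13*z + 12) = (z - 1)/(z - 3)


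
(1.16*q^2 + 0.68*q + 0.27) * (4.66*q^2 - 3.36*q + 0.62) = 5.4056*q^4 - 0.728799999999999*q^3 - 0.3074*q^2 - 0.4856*q + 0.1674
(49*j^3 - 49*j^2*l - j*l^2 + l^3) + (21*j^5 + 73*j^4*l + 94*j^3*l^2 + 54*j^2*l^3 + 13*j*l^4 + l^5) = 21*j^5 + 73*j^4*l + 94*j^3*l^2 + 49*j^3 + 54*j^2*l^3 - 49*j^2*l + 13*j*l^4 - j*l^2 + l^5 + l^3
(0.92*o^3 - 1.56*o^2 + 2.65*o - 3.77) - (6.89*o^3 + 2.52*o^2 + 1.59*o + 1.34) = -5.97*o^3 - 4.08*o^2 + 1.06*o - 5.11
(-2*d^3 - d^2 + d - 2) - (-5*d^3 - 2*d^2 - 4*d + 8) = 3*d^3 + d^2 + 5*d - 10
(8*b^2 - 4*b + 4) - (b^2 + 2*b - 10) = 7*b^2 - 6*b + 14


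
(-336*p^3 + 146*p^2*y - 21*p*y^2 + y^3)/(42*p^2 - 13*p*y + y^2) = -8*p + y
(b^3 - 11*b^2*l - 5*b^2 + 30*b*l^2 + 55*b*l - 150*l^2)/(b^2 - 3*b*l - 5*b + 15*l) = (b^2 - 11*b*l + 30*l^2)/(b - 3*l)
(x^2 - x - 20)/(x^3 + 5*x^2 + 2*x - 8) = (x - 5)/(x^2 + x - 2)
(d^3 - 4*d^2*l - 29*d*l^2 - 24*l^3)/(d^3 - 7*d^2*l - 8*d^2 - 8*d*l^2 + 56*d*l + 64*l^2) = (d + 3*l)/(d - 8)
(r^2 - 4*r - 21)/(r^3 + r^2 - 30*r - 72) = (r - 7)/(r^2 - 2*r - 24)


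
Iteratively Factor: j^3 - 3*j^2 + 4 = (j - 2)*(j^2 - j - 2) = (j - 2)*(j + 1)*(j - 2)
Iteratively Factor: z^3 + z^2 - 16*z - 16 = (z + 4)*(z^2 - 3*z - 4) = (z + 1)*(z + 4)*(z - 4)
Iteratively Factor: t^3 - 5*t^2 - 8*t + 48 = (t - 4)*(t^2 - t - 12) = (t - 4)^2*(t + 3)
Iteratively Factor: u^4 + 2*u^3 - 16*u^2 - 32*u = (u)*(u^3 + 2*u^2 - 16*u - 32) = u*(u + 2)*(u^2 - 16) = u*(u - 4)*(u + 2)*(u + 4)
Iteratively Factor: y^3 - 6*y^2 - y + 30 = (y - 3)*(y^2 - 3*y - 10) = (y - 5)*(y - 3)*(y + 2)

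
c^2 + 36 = (c - 6*I)*(c + 6*I)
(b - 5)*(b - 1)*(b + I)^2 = b^4 - 6*b^3 + 2*I*b^3 + 4*b^2 - 12*I*b^2 + 6*b + 10*I*b - 5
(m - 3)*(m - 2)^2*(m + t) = m^4 + m^3*t - 7*m^3 - 7*m^2*t + 16*m^2 + 16*m*t - 12*m - 12*t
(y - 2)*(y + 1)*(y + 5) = y^3 + 4*y^2 - 7*y - 10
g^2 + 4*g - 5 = (g - 1)*(g + 5)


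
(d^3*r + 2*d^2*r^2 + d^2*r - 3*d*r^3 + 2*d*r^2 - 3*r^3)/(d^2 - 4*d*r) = r*(d^3 + 2*d^2*r + d^2 - 3*d*r^2 + 2*d*r - 3*r^2)/(d*(d - 4*r))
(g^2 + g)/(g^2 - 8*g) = (g + 1)/(g - 8)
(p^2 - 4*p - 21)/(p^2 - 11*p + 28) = (p + 3)/(p - 4)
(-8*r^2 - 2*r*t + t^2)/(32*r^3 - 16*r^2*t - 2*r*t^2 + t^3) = (-2*r - t)/(8*r^2 - 2*r*t - t^2)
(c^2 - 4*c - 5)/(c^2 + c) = (c - 5)/c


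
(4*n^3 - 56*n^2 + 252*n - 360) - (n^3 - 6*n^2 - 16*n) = 3*n^3 - 50*n^2 + 268*n - 360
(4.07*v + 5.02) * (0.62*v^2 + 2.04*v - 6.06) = 2.5234*v^3 + 11.4152*v^2 - 14.4234*v - 30.4212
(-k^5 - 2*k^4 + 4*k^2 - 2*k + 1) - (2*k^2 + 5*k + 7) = -k^5 - 2*k^4 + 2*k^2 - 7*k - 6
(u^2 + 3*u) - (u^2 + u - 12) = 2*u + 12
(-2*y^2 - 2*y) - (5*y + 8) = -2*y^2 - 7*y - 8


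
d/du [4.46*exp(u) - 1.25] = 4.46*exp(u)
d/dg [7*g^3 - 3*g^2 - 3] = 3*g*(7*g - 2)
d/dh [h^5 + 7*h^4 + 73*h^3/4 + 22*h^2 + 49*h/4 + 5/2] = 5*h^4 + 28*h^3 + 219*h^2/4 + 44*h + 49/4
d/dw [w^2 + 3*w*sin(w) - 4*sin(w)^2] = 3*w*cos(w) + 2*w + 3*sin(w) - 4*sin(2*w)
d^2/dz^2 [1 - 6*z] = 0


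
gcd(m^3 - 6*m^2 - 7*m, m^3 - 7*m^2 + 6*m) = m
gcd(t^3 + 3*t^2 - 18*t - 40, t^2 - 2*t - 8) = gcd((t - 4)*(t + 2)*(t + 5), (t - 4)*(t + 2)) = t^2 - 2*t - 8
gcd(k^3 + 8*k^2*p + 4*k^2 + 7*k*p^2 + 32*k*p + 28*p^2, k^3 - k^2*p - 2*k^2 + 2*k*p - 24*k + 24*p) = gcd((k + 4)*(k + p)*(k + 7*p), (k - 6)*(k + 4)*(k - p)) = k + 4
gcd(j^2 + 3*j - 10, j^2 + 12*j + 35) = j + 5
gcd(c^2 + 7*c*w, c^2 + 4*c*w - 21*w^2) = c + 7*w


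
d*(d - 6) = d^2 - 6*d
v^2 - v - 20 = (v - 5)*(v + 4)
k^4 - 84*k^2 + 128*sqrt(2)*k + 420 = (k - 5*sqrt(2))*(k - 3*sqrt(2))*(k + sqrt(2))*(k + 7*sqrt(2))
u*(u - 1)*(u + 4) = u^3 + 3*u^2 - 4*u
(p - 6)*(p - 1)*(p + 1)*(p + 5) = p^4 - p^3 - 31*p^2 + p + 30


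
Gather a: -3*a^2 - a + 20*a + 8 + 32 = -3*a^2 + 19*a + 40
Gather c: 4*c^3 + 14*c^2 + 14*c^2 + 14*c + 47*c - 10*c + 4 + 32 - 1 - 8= 4*c^3 + 28*c^2 + 51*c + 27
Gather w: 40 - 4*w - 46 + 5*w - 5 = w - 11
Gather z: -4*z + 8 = 8 - 4*z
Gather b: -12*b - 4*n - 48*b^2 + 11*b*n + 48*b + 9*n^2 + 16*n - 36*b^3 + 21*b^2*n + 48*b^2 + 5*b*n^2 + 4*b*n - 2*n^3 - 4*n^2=-36*b^3 + 21*b^2*n + b*(5*n^2 + 15*n + 36) - 2*n^3 + 5*n^2 + 12*n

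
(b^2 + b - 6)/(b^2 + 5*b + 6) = (b - 2)/(b + 2)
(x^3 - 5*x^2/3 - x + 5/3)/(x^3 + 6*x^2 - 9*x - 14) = (3*x^2 - 8*x + 5)/(3*(x^2 + 5*x - 14))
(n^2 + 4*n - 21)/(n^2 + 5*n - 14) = (n - 3)/(n - 2)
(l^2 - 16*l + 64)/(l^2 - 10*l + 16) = (l - 8)/(l - 2)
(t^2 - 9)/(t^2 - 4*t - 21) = (t - 3)/(t - 7)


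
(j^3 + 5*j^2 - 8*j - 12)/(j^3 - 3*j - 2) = (j + 6)/(j + 1)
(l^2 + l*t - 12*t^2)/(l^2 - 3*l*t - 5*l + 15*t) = (l + 4*t)/(l - 5)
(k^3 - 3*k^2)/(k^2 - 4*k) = k*(k - 3)/(k - 4)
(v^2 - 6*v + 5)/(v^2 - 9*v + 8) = (v - 5)/(v - 8)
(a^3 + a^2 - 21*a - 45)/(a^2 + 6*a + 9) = a - 5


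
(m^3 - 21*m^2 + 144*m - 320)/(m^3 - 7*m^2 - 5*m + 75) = (m^2 - 16*m + 64)/(m^2 - 2*m - 15)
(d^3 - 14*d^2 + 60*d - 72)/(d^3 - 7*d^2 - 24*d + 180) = (d - 2)/(d + 5)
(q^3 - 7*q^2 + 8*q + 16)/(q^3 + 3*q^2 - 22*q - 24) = (q - 4)/(q + 6)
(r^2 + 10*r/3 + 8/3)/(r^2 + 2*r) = (r + 4/3)/r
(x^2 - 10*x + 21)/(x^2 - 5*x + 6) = (x - 7)/(x - 2)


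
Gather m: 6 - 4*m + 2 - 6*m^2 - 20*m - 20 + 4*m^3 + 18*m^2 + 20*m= 4*m^3 + 12*m^2 - 4*m - 12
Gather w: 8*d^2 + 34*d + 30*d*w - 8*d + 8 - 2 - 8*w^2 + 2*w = 8*d^2 + 26*d - 8*w^2 + w*(30*d + 2) + 6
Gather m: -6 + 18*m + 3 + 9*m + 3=27*m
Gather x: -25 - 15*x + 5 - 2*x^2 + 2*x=-2*x^2 - 13*x - 20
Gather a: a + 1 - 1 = a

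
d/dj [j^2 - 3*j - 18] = 2*j - 3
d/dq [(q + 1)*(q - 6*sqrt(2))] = 2*q - 6*sqrt(2) + 1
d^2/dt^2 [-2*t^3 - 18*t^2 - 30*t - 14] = -12*t - 36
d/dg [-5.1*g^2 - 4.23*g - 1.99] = -10.2*g - 4.23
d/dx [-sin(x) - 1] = -cos(x)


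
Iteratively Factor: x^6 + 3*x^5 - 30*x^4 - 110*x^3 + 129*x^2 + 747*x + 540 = (x + 1)*(x^5 + 2*x^4 - 32*x^3 - 78*x^2 + 207*x + 540) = (x + 1)*(x + 3)*(x^4 - x^3 - 29*x^2 + 9*x + 180) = (x - 3)*(x + 1)*(x + 3)*(x^3 + 2*x^2 - 23*x - 60) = (x - 5)*(x - 3)*(x + 1)*(x + 3)*(x^2 + 7*x + 12) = (x - 5)*(x - 3)*(x + 1)*(x + 3)*(x + 4)*(x + 3)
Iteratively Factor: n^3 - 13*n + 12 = (n - 1)*(n^2 + n - 12) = (n - 3)*(n - 1)*(n + 4)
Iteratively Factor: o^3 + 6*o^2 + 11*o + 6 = (o + 1)*(o^2 + 5*o + 6) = (o + 1)*(o + 3)*(o + 2)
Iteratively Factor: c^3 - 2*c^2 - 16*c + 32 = (c - 2)*(c^2 - 16) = (c - 2)*(c + 4)*(c - 4)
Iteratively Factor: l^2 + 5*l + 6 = (l + 2)*(l + 3)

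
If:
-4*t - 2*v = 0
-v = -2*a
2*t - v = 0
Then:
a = 0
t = 0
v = 0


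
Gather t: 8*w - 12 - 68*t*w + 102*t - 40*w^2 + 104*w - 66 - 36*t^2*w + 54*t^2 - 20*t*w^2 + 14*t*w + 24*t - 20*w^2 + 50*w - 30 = t^2*(54 - 36*w) + t*(-20*w^2 - 54*w + 126) - 60*w^2 + 162*w - 108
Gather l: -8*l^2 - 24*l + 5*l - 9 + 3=-8*l^2 - 19*l - 6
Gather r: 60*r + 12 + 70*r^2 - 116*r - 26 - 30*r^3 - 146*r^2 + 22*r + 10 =-30*r^3 - 76*r^2 - 34*r - 4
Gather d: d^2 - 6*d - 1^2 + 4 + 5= d^2 - 6*d + 8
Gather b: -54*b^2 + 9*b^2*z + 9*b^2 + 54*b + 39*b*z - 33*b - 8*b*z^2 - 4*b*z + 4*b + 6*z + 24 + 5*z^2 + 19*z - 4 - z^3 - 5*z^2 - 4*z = b^2*(9*z - 45) + b*(-8*z^2 + 35*z + 25) - z^3 + 21*z + 20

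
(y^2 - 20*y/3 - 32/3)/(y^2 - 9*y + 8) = (y + 4/3)/(y - 1)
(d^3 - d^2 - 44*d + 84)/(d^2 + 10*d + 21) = (d^2 - 8*d + 12)/(d + 3)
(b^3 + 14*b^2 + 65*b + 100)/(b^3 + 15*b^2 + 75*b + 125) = (b + 4)/(b + 5)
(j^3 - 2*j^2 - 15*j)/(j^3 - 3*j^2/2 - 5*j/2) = 2*(-j^2 + 2*j + 15)/(-2*j^2 + 3*j + 5)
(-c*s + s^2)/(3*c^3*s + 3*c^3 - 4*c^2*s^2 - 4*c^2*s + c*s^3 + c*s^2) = s/(c*(-3*c*s - 3*c + s^2 + s))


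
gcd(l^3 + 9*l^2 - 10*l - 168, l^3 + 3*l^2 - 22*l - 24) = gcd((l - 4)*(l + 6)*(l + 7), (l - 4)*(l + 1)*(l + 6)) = l^2 + 2*l - 24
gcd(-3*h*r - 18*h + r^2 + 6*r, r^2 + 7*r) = 1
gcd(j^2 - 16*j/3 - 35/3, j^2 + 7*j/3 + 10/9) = j + 5/3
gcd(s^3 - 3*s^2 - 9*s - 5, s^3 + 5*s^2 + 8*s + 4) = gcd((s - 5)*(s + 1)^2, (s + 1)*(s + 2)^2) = s + 1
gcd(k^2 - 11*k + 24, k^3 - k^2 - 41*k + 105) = k - 3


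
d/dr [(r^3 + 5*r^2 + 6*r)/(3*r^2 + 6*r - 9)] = (r^2 - 2*r - 2)/(3*(r^2 - 2*r + 1))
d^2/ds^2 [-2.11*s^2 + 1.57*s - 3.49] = -4.22000000000000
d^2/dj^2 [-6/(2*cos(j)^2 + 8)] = 6*(2*sin(j)^4 + 7*sin(j)^2 - 5)/(cos(j)^2 + 4)^3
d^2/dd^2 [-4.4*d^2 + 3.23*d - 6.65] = -8.80000000000000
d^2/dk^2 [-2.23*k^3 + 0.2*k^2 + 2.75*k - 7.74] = 0.4 - 13.38*k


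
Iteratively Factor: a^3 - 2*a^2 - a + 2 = (a - 1)*(a^2 - a - 2) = (a - 2)*(a - 1)*(a + 1)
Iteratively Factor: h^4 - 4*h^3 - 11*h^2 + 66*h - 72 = (h - 3)*(h^3 - h^2 - 14*h + 24) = (h - 3)*(h + 4)*(h^2 - 5*h + 6) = (h - 3)^2*(h + 4)*(h - 2)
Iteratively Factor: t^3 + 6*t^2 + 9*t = (t + 3)*(t^2 + 3*t) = t*(t + 3)*(t + 3)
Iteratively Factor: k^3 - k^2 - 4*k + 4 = (k - 2)*(k^2 + k - 2) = (k - 2)*(k - 1)*(k + 2)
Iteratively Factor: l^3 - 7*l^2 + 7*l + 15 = (l - 3)*(l^2 - 4*l - 5) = (l - 5)*(l - 3)*(l + 1)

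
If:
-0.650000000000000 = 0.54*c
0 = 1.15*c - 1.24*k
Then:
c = -1.20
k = -1.12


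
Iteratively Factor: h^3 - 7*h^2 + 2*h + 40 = (h - 5)*(h^2 - 2*h - 8) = (h - 5)*(h + 2)*(h - 4)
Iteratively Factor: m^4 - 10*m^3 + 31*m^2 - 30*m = (m - 2)*(m^3 - 8*m^2 + 15*m) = (m - 3)*(m - 2)*(m^2 - 5*m) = m*(m - 3)*(m - 2)*(m - 5)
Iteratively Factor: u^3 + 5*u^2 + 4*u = (u)*(u^2 + 5*u + 4) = u*(u + 1)*(u + 4)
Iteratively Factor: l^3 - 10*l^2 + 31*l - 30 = (l - 5)*(l^2 - 5*l + 6) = (l - 5)*(l - 3)*(l - 2)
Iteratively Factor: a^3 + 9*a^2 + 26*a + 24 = (a + 2)*(a^2 + 7*a + 12) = (a + 2)*(a + 4)*(a + 3)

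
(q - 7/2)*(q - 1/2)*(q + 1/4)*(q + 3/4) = q^4 - 3*q^3 - 33*q^2/16 + q + 21/64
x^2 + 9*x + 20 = (x + 4)*(x + 5)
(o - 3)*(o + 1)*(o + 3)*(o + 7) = o^4 + 8*o^3 - 2*o^2 - 72*o - 63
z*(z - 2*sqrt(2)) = z^2 - 2*sqrt(2)*z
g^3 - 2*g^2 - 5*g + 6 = (g - 3)*(g - 1)*(g + 2)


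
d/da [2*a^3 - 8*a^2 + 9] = 2*a*(3*a - 8)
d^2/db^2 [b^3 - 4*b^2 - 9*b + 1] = 6*b - 8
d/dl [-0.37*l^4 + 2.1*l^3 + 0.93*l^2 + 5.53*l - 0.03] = -1.48*l^3 + 6.3*l^2 + 1.86*l + 5.53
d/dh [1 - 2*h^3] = -6*h^2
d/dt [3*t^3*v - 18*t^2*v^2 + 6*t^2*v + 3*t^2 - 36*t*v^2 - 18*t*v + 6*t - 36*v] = 9*t^2*v - 36*t*v^2 + 12*t*v + 6*t - 36*v^2 - 18*v + 6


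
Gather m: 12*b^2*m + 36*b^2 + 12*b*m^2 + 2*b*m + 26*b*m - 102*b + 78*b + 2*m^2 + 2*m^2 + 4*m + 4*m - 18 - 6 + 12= 36*b^2 - 24*b + m^2*(12*b + 4) + m*(12*b^2 + 28*b + 8) - 12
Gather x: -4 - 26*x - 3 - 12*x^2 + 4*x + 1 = -12*x^2 - 22*x - 6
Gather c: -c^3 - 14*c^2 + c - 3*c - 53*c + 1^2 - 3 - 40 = -c^3 - 14*c^2 - 55*c - 42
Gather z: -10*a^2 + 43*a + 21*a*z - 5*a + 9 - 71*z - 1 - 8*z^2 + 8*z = -10*a^2 + 38*a - 8*z^2 + z*(21*a - 63) + 8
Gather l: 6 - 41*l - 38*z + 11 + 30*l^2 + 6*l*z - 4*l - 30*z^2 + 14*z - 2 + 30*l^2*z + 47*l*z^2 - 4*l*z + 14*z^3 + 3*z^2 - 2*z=l^2*(30*z + 30) + l*(47*z^2 + 2*z - 45) + 14*z^3 - 27*z^2 - 26*z + 15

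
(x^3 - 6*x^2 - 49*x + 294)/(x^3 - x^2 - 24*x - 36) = (x^2 - 49)/(x^2 + 5*x + 6)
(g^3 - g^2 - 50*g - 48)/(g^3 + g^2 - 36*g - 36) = (g - 8)/(g - 6)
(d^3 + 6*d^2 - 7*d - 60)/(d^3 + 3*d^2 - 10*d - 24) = (d + 5)/(d + 2)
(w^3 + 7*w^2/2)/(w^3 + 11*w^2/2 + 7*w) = w/(w + 2)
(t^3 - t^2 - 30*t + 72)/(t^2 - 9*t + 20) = (t^2 + 3*t - 18)/(t - 5)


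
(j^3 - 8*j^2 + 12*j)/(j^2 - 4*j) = (j^2 - 8*j + 12)/(j - 4)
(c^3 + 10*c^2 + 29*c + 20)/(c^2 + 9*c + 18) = (c^3 + 10*c^2 + 29*c + 20)/(c^2 + 9*c + 18)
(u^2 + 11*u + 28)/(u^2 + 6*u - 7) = (u + 4)/(u - 1)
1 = 1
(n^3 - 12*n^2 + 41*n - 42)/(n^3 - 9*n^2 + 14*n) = (n - 3)/n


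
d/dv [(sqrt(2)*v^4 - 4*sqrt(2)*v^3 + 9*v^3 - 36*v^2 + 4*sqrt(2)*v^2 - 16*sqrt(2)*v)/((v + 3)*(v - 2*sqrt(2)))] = (2*sqrt(2)*v^5 - 3*v^4 + 5*sqrt(2)*v^4 - 60*sqrt(2)*v^3 + 38*v^3 - 62*sqrt(2)*v^2 + 20*v^2 - 96*v + 432*sqrt(2)*v + 192)/(v^4 - 4*sqrt(2)*v^3 + 6*v^3 - 24*sqrt(2)*v^2 + 17*v^2 - 36*sqrt(2)*v + 48*v + 72)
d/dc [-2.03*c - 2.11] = -2.03000000000000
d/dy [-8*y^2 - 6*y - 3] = -16*y - 6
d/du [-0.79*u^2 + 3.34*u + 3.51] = 3.34 - 1.58*u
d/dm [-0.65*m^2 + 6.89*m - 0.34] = 6.89 - 1.3*m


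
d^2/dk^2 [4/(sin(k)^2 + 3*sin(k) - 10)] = 4*(-4*sin(k)^4 - 9*sin(k)^3 - 43*sin(k)^2 - 12*sin(k) + 38)/(sin(k)^2 + 3*sin(k) - 10)^3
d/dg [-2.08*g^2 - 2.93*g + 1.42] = -4.16*g - 2.93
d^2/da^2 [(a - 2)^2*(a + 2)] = 6*a - 4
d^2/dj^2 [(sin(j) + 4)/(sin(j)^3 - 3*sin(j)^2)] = (-4*sin(j) - 27 + 129/sin(j) - 114/sin(j)^2 - 174/sin(j)^3 + 216/sin(j)^4)/(sin(j) - 3)^3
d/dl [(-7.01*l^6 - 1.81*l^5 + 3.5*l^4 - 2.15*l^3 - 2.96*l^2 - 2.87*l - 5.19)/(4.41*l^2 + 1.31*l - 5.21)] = (-123.6564*l^7 - 69.8618*l^6 + 240.5182*l^5 + 51.424*l^4 - 78.573*l^3 + 42.3836*l^2 + 76.619*l + 21.7516)/(19.4481*l^4 + 11.5542*l^3 - 44.2361*l^2 - 13.6502*l + 27.1441)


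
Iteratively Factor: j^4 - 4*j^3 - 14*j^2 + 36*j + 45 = (j + 3)*(j^3 - 7*j^2 + 7*j + 15) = (j - 5)*(j + 3)*(j^2 - 2*j - 3) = (j - 5)*(j + 1)*(j + 3)*(j - 3)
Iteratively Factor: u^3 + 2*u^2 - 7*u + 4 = (u - 1)*(u^2 + 3*u - 4) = (u - 1)*(u + 4)*(u - 1)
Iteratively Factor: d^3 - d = (d - 1)*(d^2 + d) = (d - 1)*(d + 1)*(d)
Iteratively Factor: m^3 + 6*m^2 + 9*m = (m + 3)*(m^2 + 3*m) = (m + 3)^2*(m)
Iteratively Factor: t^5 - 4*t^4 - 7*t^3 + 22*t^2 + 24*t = (t)*(t^4 - 4*t^3 - 7*t^2 + 22*t + 24) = t*(t + 2)*(t^3 - 6*t^2 + 5*t + 12) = t*(t - 3)*(t + 2)*(t^2 - 3*t - 4) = t*(t - 4)*(t - 3)*(t + 2)*(t + 1)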